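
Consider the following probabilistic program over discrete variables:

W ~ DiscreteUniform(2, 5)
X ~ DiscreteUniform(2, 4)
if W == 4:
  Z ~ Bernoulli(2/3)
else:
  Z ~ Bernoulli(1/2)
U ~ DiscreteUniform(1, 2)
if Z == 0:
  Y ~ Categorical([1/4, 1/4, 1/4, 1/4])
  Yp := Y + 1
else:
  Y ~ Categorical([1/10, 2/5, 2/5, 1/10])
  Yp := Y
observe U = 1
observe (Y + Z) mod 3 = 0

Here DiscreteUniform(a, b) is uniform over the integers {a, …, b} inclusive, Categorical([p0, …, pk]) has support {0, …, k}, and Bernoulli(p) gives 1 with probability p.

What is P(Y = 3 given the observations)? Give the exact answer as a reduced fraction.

Enumerate traces; 36 have nonzero weight after conditioning:
  (W=2, X=2, Z=0, U=1, Y=0) weight 1/192
  (W=2, X=2, Z=0, U=1, Y=3) weight 1/192
  (W=2, X=2, Z=1, U=1, Y=2) weight 1/120
  (W=2, X=3, Z=0, U=1, Y=0) weight 1/192
  (W=2, X=3, Z=0, U=1, Y=3) weight 1/192
  (W=2, X=3, Z=1, U=1, Y=2) weight 1/120
  (W=2, X=4, Z=0, U=1, Y=0) weight 1/192
  (W=2, X=4, Z=0, U=1, Y=3) weight 1/192
  … 28 more
Group by Y:
  weight(Y=0) = 11/192
  weight(Y=2) = 13/120
  weight(Y=3) = 11/192
Total weight = 11/192 + 13/120 + 11/192 = 107/480
P(Y=0 | obs) = 11/192 / 107/480 = 55/214
P(Y=2 | obs) = 13/120 / 107/480 = 52/107
P(Y=3 | obs) = 11/192 / 107/480 = 55/214

P(Y = 3 | obs) = 55/214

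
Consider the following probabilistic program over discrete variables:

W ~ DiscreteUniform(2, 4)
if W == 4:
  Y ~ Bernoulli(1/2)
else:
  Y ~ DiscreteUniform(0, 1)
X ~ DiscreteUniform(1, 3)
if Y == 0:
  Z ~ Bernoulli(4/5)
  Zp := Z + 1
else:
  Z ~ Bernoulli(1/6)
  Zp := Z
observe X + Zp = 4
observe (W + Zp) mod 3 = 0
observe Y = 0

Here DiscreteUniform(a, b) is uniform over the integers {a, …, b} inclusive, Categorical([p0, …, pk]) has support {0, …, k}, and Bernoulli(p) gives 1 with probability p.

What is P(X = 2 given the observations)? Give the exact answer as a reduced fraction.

Enumerate traces; 2 have nonzero weight after conditioning:
  (W=2, Y=0, X=3, Z=0) weight 1/90
  (W=4, Y=0, X=2, Z=1) weight 2/45
Group by X:
  weight(X=2) = 2/45
  weight(X=3) = 1/90
Total weight = 2/45 + 1/90 = 1/18
P(X=2 | obs) = 2/45 / 1/18 = 4/5
P(X=3 | obs) = 1/90 / 1/18 = 1/5

P(X = 2 | obs) = 4/5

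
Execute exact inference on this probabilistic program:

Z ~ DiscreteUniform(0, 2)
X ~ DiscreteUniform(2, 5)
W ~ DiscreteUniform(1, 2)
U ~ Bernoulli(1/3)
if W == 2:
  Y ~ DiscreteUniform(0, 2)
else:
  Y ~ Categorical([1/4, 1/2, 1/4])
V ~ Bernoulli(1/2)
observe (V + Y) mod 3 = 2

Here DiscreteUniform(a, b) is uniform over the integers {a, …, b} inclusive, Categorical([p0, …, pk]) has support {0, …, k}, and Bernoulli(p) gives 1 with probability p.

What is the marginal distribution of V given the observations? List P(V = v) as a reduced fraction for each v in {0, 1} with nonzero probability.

P(V=0) = 7/17, P(V=1) = 10/17

Enumerate traces; 96 have nonzero weight after conditioning:
  (Z=0, X=2, W=1, U=0, Y=1, V=1) weight 1/144
  (Z=0, X=2, W=1, U=0, Y=2, V=0) weight 1/288
  (Z=0, X=2, W=1, U=1, Y=1, V=1) weight 1/288
  (Z=0, X=2, W=1, U=1, Y=2, V=0) weight 1/576
  (Z=0, X=2, W=2, U=0, Y=1, V=1) weight 1/216
  (Z=0, X=2, W=2, U=0, Y=2, V=0) weight 1/216
  (Z=0, X=2, W=2, U=1, Y=1, V=1) weight 1/432
  (Z=0, X=2, W=2, U=1, Y=2, V=0) weight 1/432
  … 88 more
Group by V:
  weight(V=0) = 7/48
  weight(V=1) = 5/24
Total weight = 7/48 + 5/24 = 17/48
P(V=0 | obs) = 7/48 / 17/48 = 7/17
P(V=1 | obs) = 5/24 / 17/48 = 10/17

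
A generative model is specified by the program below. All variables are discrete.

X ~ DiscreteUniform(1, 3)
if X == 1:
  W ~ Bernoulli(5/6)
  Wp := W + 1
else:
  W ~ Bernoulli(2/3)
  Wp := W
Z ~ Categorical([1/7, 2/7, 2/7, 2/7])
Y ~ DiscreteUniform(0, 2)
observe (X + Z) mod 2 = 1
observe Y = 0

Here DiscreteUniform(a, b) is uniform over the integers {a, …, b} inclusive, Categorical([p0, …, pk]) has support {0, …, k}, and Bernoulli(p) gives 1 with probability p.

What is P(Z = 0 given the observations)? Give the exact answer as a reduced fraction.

Enumerate traces; 12 have nonzero weight after conditioning:
  (X=1, W=0, Z=0, Y=0) weight 1/378
  (X=1, W=0, Z=2, Y=0) weight 1/189
  (X=1, W=1, Z=0, Y=0) weight 5/378
  (X=1, W=1, Z=2, Y=0) weight 5/189
  (X=2, W=0, Z=1, Y=0) weight 2/189
  (X=2, W=0, Z=3, Y=0) weight 2/189
  (X=2, W=1, Z=1, Y=0) weight 4/189
  (X=2, W=1, Z=3, Y=0) weight 4/189
  … 4 more
Group by Z:
  weight(Z=0) = 2/63
  weight(Z=1) = 2/63
  weight(Z=2) = 4/63
  weight(Z=3) = 2/63
Total weight = 2/63 + 2/63 + 4/63 + 2/63 = 10/63
P(Z=0 | obs) = 2/63 / 10/63 = 1/5
P(Z=1 | obs) = 2/63 / 10/63 = 1/5
P(Z=2 | obs) = 4/63 / 10/63 = 2/5
P(Z=3 | obs) = 2/63 / 10/63 = 1/5

P(Z = 0 | obs) = 1/5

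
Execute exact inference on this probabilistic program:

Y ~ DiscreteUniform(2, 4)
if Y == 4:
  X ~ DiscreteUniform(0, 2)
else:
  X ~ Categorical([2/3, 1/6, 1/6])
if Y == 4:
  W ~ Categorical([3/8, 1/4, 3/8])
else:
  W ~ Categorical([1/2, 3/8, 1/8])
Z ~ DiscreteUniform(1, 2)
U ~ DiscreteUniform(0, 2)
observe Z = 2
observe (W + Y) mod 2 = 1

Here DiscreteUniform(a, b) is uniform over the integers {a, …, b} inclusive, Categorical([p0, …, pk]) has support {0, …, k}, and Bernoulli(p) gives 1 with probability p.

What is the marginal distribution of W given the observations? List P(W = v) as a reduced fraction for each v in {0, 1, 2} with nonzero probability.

P(W=0) = 2/5, P(W=1) = 1/2, P(W=2) = 1/10

Enumerate traces; 36 have nonzero weight after conditioning:
  (Y=2, X=0, W=1, Z=2, U=0) weight 1/72
  (Y=2, X=0, W=1, Z=2, U=1) weight 1/72
  (Y=2, X=0, W=1, Z=2, U=2) weight 1/72
  (Y=2, X=1, W=1, Z=2, U=0) weight 1/288
  (Y=2, X=1, W=1, Z=2, U=1) weight 1/288
  (Y=2, X=1, W=1, Z=2, U=2) weight 1/288
  (Y=2, X=2, W=1, Z=2, U=0) weight 1/288
  (Y=2, X=2, W=1, Z=2, U=1) weight 1/288
  (Y=3, X=0, W=0, Z=2, U=0) weight 1/54
  (Y=3, X=0, W=2, Z=2, U=0) weight 1/216
  … 26 more
Group by W:
  weight(W=0) = 1/12
  weight(W=1) = 5/48
  weight(W=2) = 1/48
Total weight = 1/12 + 5/48 + 1/48 = 5/24
P(W=0 | obs) = 1/12 / 5/24 = 2/5
P(W=1 | obs) = 5/48 / 5/24 = 1/2
P(W=2 | obs) = 1/48 / 5/24 = 1/10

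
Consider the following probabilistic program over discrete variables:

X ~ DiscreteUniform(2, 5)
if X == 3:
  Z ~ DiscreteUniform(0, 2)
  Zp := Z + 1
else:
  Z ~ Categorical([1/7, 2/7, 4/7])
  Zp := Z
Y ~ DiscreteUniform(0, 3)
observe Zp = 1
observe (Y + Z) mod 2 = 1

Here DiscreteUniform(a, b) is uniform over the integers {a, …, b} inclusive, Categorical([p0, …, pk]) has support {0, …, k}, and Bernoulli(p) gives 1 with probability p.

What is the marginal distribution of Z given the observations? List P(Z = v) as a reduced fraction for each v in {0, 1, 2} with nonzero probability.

Enumerate traces; 8 have nonzero weight after conditioning:
  (X=2, Z=1, Y=0) weight 1/56
  (X=2, Z=1, Y=2) weight 1/56
  (X=3, Z=0, Y=1) weight 1/48
  (X=3, Z=0, Y=3) weight 1/48
  (X=4, Z=1, Y=0) weight 1/56
  (X=4, Z=1, Y=2) weight 1/56
  (X=5, Z=1, Y=0) weight 1/56
  (X=5, Z=1, Y=2) weight 1/56
Group by Z:
  weight(Z=0) = 1/24
  weight(Z=1) = 3/28
Total weight = 1/24 + 3/28 = 25/168
P(Z=0 | obs) = 1/24 / 25/168 = 7/25
P(Z=1 | obs) = 3/28 / 25/168 = 18/25

P(Z=0) = 7/25, P(Z=1) = 18/25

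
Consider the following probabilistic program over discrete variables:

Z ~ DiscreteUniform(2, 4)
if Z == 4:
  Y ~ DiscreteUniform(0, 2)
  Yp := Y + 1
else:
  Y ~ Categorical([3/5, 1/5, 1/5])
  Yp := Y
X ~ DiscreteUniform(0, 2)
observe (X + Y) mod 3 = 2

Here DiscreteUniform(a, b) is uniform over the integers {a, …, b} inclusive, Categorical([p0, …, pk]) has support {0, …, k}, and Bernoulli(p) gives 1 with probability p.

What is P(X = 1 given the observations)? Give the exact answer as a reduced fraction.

P(X = 1 | obs) = 11/45

Enumerate traces; 9 have nonzero weight after conditioning:
  (Z=2, Y=0, X=2) weight 1/15
  (Z=2, Y=1, X=1) weight 1/45
  (Z=2, Y=2, X=0) weight 1/45
  (Z=3, Y=0, X=2) weight 1/15
  (Z=3, Y=1, X=1) weight 1/45
  (Z=3, Y=2, X=0) weight 1/45
  (Z=4, Y=0, X=2) weight 1/27
  (Z=4, Y=1, X=1) weight 1/27
  … 1 more
Group by X:
  weight(X=0) = 11/135
  weight(X=1) = 11/135
  weight(X=2) = 23/135
Total weight = 11/135 + 11/135 + 23/135 = 1/3
P(X=0 | obs) = 11/135 / 1/3 = 11/45
P(X=1 | obs) = 11/135 / 1/3 = 11/45
P(X=2 | obs) = 23/135 / 1/3 = 23/45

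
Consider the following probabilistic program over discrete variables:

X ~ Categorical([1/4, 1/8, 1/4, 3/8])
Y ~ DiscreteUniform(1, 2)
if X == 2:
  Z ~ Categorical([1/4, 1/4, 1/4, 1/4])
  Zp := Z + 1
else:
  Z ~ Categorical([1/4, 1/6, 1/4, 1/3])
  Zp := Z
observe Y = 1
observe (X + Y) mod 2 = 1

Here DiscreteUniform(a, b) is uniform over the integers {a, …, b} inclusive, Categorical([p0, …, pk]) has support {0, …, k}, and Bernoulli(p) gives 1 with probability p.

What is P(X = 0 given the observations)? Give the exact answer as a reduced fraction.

P(X = 0 | obs) = 1/2

Enumerate traces; 8 have nonzero weight after conditioning:
  (X=0, Y=1, Z=0) weight 1/32
  (X=0, Y=1, Z=1) weight 1/48
  (X=0, Y=1, Z=2) weight 1/32
  (X=0, Y=1, Z=3) weight 1/24
  (X=2, Y=1, Z=0) weight 1/32
  (X=2, Y=1, Z=1) weight 1/32
  (X=2, Y=1, Z=2) weight 1/32
  (X=2, Y=1, Z=3) weight 1/32
Group by X:
  weight(X=0) = 1/8
  weight(X=2) = 1/8
Total weight = 1/8 + 1/8 = 1/4
P(X=0 | obs) = 1/8 / 1/4 = 1/2
P(X=2 | obs) = 1/8 / 1/4 = 1/2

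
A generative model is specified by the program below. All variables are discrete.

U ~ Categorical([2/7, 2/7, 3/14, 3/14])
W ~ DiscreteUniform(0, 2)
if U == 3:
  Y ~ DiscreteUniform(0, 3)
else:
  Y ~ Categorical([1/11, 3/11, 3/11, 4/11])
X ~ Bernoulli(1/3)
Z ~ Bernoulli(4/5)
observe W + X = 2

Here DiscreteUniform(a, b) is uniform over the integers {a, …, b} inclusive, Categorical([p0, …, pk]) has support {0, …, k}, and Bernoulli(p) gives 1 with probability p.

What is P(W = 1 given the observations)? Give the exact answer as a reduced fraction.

P(W = 1 | obs) = 1/3

Enumerate traces; 64 have nonzero weight after conditioning:
  (U=0, W=1, Y=0, X=1, Z=0) weight 2/3465
  (U=0, W=1, Y=0, X=1, Z=1) weight 8/3465
  (U=0, W=1, Y=1, X=1, Z=0) weight 2/1155
  (U=0, W=1, Y=1, X=1, Z=1) weight 8/1155
  (U=0, W=1, Y=2, X=1, Z=0) weight 2/1155
  (U=0, W=1, Y=2, X=1, Z=1) weight 8/1155
  (U=0, W=1, Y=3, X=1, Z=0) weight 8/3465
  (U=0, W=1, Y=3, X=1, Z=1) weight 32/3465
  (U=0, W=2, Y=0, X=0, Z=0) weight 4/3465
  … 55 more
Group by W:
  weight(W=1) = 1/9
  weight(W=2) = 2/9
Total weight = 1/9 + 2/9 = 1/3
P(W=1 | obs) = 1/9 / 1/3 = 1/3
P(W=2 | obs) = 2/9 / 1/3 = 2/3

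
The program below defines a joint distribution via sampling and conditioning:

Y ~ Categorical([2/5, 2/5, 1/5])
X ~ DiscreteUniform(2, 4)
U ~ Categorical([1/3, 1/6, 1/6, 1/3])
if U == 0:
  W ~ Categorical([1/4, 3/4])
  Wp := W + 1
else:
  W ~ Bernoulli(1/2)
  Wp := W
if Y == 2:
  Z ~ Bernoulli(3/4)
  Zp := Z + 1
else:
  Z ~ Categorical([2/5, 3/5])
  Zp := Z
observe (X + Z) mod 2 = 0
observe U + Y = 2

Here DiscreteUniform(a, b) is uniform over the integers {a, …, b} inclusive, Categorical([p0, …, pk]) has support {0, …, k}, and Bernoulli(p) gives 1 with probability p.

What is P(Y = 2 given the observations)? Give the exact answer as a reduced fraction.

P(Y = 2 | obs) = 25/81

Enumerate traces; 18 have nonzero weight after conditioning:
  (Y=0, X=2, U=2, W=0, Z=0) weight 1/225
  (Y=0, X=2, U=2, W=1, Z=0) weight 1/225
  (Y=0, X=3, U=2, W=0, Z=1) weight 1/150
  (Y=0, X=3, U=2, W=1, Z=1) weight 1/150
  (Y=0, X=4, U=2, W=0, Z=0) weight 1/225
  (Y=0, X=4, U=2, W=1, Z=0) weight 1/225
  (Y=1, X=2, U=1, W=0, Z=0) weight 1/225
  (Y=1, X=2, U=1, W=1, Z=0) weight 1/225
  (Y=2, X=2, U=0, W=0, Z=0) weight 1/720
  … 9 more
Group by Y:
  weight(Y=0) = 7/225
  weight(Y=1) = 7/225
  weight(Y=2) = 1/36
Total weight = 7/225 + 7/225 + 1/36 = 9/100
P(Y=0 | obs) = 7/225 / 9/100 = 28/81
P(Y=1 | obs) = 7/225 / 9/100 = 28/81
P(Y=2 | obs) = 1/36 / 9/100 = 25/81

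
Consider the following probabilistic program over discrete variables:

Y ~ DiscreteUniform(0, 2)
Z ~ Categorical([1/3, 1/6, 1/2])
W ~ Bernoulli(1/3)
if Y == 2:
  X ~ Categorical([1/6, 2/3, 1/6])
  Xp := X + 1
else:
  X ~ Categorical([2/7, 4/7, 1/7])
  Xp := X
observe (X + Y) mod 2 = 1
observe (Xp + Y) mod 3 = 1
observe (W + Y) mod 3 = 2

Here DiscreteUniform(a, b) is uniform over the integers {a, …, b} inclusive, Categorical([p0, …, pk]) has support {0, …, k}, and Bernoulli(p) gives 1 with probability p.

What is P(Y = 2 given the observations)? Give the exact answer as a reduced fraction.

Enumerate traces; 6 have nonzero weight after conditioning:
  (Y=1, Z=0, W=1, X=0) weight 2/189
  (Y=1, Z=1, W=1, X=0) weight 1/189
  (Y=1, Z=2, W=1, X=0) weight 1/63
  (Y=2, Z=0, W=0, X=1) weight 4/81
  (Y=2, Z=1, W=0, X=1) weight 2/81
  (Y=2, Z=2, W=0, X=1) weight 2/27
Group by Y:
  weight(Y=1) = 2/63
  weight(Y=2) = 4/27
Total weight = 2/63 + 4/27 = 34/189
P(Y=1 | obs) = 2/63 / 34/189 = 3/17
P(Y=2 | obs) = 4/27 / 34/189 = 14/17

P(Y = 2 | obs) = 14/17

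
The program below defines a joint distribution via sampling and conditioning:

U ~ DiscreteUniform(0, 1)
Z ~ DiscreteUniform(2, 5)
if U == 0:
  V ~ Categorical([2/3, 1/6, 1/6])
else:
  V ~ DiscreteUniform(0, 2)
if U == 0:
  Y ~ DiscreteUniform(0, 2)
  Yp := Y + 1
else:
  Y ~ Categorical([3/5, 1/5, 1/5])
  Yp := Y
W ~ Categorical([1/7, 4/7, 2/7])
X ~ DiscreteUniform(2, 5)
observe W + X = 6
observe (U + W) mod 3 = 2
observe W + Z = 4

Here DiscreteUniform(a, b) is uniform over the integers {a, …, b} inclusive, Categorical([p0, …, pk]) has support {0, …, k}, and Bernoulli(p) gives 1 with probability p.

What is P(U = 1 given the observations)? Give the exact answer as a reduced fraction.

P(U = 1 | obs) = 2/3

Enumerate traces; 18 have nonzero weight after conditioning:
  (U=0, Z=2, V=0, Y=0, W=2, X=4) weight 1/504
  (U=0, Z=2, V=0, Y=1, W=2, X=4) weight 1/504
  (U=0, Z=2, V=0, Y=2, W=2, X=4) weight 1/504
  (U=0, Z=2, V=1, Y=0, W=2, X=4) weight 1/2016
  (U=0, Z=2, V=1, Y=1, W=2, X=4) weight 1/2016
  (U=0, Z=2, V=1, Y=2, W=2, X=4) weight 1/2016
  (U=0, Z=2, V=2, Y=0, W=2, X=4) weight 1/2016
  (U=0, Z=2, V=2, Y=1, W=2, X=4) weight 1/2016
  (U=1, Z=3, V=0, Y=0, W=1, X=5) weight 1/280
  … 9 more
Group by U:
  weight(U=0) = 1/112
  weight(U=1) = 1/56
Total weight = 1/112 + 1/56 = 3/112
P(U=0 | obs) = 1/112 / 3/112 = 1/3
P(U=1 | obs) = 1/56 / 3/112 = 2/3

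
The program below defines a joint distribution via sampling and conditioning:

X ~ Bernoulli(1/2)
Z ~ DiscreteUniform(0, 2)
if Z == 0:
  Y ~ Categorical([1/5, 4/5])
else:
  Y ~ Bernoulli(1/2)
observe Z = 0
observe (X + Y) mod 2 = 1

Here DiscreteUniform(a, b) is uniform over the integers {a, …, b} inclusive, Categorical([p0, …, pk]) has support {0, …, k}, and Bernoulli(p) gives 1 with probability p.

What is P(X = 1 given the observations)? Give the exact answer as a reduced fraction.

P(X = 1 | obs) = 1/5

Enumerate traces; 2 have nonzero weight after conditioning:
  (X=0, Z=0, Y=1) weight 2/15
  (X=1, Z=0, Y=0) weight 1/30
Group by X:
  weight(X=0) = 2/15
  weight(X=1) = 1/30
Total weight = 2/15 + 1/30 = 1/6
P(X=0 | obs) = 2/15 / 1/6 = 4/5
P(X=1 | obs) = 1/30 / 1/6 = 1/5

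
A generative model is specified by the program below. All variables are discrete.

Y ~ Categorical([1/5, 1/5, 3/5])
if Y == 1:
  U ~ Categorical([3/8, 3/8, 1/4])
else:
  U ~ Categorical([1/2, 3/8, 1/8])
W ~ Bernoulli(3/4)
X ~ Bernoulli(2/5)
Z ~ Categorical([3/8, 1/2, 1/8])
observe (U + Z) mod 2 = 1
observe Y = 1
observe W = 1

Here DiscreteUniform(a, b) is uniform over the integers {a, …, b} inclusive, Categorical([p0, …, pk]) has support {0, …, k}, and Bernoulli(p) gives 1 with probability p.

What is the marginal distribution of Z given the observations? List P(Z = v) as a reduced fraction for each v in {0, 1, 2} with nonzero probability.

P(Z=0) = 9/32, P(Z=1) = 5/8, P(Z=2) = 3/32

Enumerate traces; 8 have nonzero weight after conditioning:
  (Y=1, U=0, W=1, X=0, Z=1) weight 27/1600
  (Y=1, U=0, W=1, X=1, Z=1) weight 9/800
  (Y=1, U=1, W=1, X=0, Z=0) weight 81/6400
  (Y=1, U=1, W=1, X=0, Z=2) weight 27/6400
  (Y=1, U=1, W=1, X=1, Z=0) weight 27/3200
  (Y=1, U=1, W=1, X=1, Z=2) weight 9/3200
  (Y=1, U=2, W=1, X=0, Z=1) weight 9/800
  (Y=1, U=2, W=1, X=1, Z=1) weight 3/400
Group by Z:
  weight(Z=0) = 27/1280
  weight(Z=1) = 3/64
  weight(Z=2) = 9/1280
Total weight = 27/1280 + 3/64 + 9/1280 = 3/40
P(Z=0 | obs) = 27/1280 / 3/40 = 9/32
P(Z=1 | obs) = 3/64 / 3/40 = 5/8
P(Z=2 | obs) = 9/1280 / 3/40 = 3/32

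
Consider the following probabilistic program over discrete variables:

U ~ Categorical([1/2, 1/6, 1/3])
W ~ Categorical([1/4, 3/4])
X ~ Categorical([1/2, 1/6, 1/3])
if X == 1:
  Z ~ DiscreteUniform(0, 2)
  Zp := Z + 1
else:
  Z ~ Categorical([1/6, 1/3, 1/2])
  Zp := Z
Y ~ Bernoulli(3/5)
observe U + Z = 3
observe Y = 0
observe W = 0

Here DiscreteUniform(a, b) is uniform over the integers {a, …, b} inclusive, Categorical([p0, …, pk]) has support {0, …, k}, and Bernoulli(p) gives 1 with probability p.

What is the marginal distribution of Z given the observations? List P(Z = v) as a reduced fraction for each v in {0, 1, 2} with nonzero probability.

P(Z=1) = 24/41, P(Z=2) = 17/41

Enumerate traces; 6 have nonzero weight after conditioning:
  (U=1, W=0, X=0, Z=2, Y=0) weight 1/240
  (U=1, W=0, X=1, Z=2, Y=0) weight 1/1080
  (U=1, W=0, X=2, Z=2, Y=0) weight 1/360
  (U=2, W=0, X=0, Z=1, Y=0) weight 1/180
  (U=2, W=0, X=1, Z=1, Y=0) weight 1/540
  (U=2, W=0, X=2, Z=1, Y=0) weight 1/270
Group by Z:
  weight(Z=1) = 1/90
  weight(Z=2) = 17/2160
Total weight = 1/90 + 17/2160 = 41/2160
P(Z=1 | obs) = 1/90 / 41/2160 = 24/41
P(Z=2 | obs) = 17/2160 / 41/2160 = 17/41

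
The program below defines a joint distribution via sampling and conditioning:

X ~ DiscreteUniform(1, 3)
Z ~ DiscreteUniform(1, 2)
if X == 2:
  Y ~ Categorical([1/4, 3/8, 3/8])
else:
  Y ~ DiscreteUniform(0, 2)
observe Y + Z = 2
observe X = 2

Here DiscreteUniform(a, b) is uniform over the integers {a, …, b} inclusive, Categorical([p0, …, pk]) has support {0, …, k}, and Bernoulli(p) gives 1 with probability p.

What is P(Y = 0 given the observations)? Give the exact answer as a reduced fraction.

P(Y = 0 | obs) = 2/5

Enumerate traces; 2 have nonzero weight after conditioning:
  (X=2, Z=1, Y=1) weight 1/16
  (X=2, Z=2, Y=0) weight 1/24
Group by Y:
  weight(Y=0) = 1/24
  weight(Y=1) = 1/16
Total weight = 1/24 + 1/16 = 5/48
P(Y=0 | obs) = 1/24 / 5/48 = 2/5
P(Y=1 | obs) = 1/16 / 5/48 = 3/5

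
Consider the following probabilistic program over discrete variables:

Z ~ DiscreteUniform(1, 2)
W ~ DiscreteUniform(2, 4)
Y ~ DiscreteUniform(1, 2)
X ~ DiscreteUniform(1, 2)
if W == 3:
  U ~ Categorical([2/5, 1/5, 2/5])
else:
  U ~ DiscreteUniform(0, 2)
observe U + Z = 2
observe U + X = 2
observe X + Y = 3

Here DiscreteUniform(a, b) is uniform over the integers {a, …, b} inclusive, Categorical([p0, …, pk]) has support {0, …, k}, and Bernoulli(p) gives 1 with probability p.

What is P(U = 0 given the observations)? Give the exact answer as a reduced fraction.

P(U = 0 | obs) = 16/29

Enumerate traces; 6 have nonzero weight after conditioning:
  (Z=1, W=2, Y=2, X=1, U=1) weight 1/72
  (Z=1, W=3, Y=2, X=1, U=1) weight 1/120
  (Z=1, W=4, Y=2, X=1, U=1) weight 1/72
  (Z=2, W=2, Y=1, X=2, U=0) weight 1/72
  (Z=2, W=3, Y=1, X=2, U=0) weight 1/60
  (Z=2, W=4, Y=1, X=2, U=0) weight 1/72
Group by U:
  weight(U=0) = 2/45
  weight(U=1) = 13/360
Total weight = 2/45 + 13/360 = 29/360
P(U=0 | obs) = 2/45 / 29/360 = 16/29
P(U=1 | obs) = 13/360 / 29/360 = 13/29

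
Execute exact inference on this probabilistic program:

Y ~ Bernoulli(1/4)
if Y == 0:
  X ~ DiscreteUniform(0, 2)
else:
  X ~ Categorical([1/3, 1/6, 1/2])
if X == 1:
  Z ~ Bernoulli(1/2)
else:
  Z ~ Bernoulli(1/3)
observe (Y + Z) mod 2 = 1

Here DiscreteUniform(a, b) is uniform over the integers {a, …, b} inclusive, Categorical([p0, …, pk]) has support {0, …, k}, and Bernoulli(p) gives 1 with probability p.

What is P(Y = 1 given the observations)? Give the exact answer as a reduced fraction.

P(Y = 1 | obs) = 23/65

Enumerate traces; 6 have nonzero weight after conditioning:
  (Y=0, X=0, Z=1) weight 1/12
  (Y=0, X=1, Z=1) weight 1/8
  (Y=0, X=2, Z=1) weight 1/12
  (Y=1, X=0, Z=0) weight 1/18
  (Y=1, X=1, Z=0) weight 1/48
  (Y=1, X=2, Z=0) weight 1/12
Group by Y:
  weight(Y=0) = 7/24
  weight(Y=1) = 23/144
Total weight = 7/24 + 23/144 = 65/144
P(Y=0 | obs) = 7/24 / 65/144 = 42/65
P(Y=1 | obs) = 23/144 / 65/144 = 23/65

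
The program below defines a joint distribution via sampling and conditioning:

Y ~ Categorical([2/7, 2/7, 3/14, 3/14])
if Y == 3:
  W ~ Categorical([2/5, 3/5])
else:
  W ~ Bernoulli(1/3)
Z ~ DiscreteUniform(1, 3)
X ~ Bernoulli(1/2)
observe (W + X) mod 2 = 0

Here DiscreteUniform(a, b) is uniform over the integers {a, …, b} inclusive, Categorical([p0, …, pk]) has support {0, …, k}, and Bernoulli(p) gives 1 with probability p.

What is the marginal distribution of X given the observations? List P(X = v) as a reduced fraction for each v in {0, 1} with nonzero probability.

Enumerate traces; 24 have nonzero weight after conditioning:
  (Y=0, W=0, Z=1, X=0) weight 2/63
  (Y=0, W=0, Z=2, X=0) weight 2/63
  (Y=0, W=0, Z=3, X=0) weight 2/63
  (Y=0, W=1, Z=1, X=1) weight 1/63
  (Y=0, W=1, Z=2, X=1) weight 1/63
  (Y=0, W=1, Z=3, X=1) weight 1/63
  (Y=1, W=0, Z=1, X=0) weight 2/63
  (Y=1, W=0, Z=2, X=0) weight 2/63
  … 16 more
Group by X:
  weight(X=0) = 32/105
  weight(X=1) = 41/210
Total weight = 32/105 + 41/210 = 1/2
P(X=0 | obs) = 32/105 / 1/2 = 64/105
P(X=1 | obs) = 41/210 / 1/2 = 41/105

P(X=0) = 64/105, P(X=1) = 41/105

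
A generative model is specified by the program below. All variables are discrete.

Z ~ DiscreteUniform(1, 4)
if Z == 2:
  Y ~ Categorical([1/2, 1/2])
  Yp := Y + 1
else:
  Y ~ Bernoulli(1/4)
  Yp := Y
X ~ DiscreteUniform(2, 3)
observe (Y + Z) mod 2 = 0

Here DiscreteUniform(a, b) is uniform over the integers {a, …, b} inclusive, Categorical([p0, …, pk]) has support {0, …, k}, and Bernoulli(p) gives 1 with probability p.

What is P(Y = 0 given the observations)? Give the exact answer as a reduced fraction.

Enumerate traces; 8 have nonzero weight after conditioning:
  (Z=1, Y=1, X=2) weight 1/32
  (Z=1, Y=1, X=3) weight 1/32
  (Z=2, Y=0, X=2) weight 1/16
  (Z=2, Y=0, X=3) weight 1/16
  (Z=3, Y=1, X=2) weight 1/32
  (Z=3, Y=1, X=3) weight 1/32
  (Z=4, Y=0, X=2) weight 3/32
  (Z=4, Y=0, X=3) weight 3/32
Group by Y:
  weight(Y=0) = 5/16
  weight(Y=1) = 1/8
Total weight = 5/16 + 1/8 = 7/16
P(Y=0 | obs) = 5/16 / 7/16 = 5/7
P(Y=1 | obs) = 1/8 / 7/16 = 2/7

P(Y = 0 | obs) = 5/7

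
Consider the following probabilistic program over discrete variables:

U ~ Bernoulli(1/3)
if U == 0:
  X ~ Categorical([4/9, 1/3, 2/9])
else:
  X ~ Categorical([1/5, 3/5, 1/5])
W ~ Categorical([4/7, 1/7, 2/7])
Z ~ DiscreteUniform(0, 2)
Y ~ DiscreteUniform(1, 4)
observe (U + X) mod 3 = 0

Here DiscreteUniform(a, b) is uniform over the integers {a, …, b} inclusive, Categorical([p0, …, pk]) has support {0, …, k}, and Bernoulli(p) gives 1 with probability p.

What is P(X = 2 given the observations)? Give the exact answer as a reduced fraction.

P(X = 2 | obs) = 9/49

Enumerate traces; 72 have nonzero weight after conditioning:
  (U=0, X=0, W=0, Z=0, Y=1) weight 8/567
  (U=0, X=0, W=0, Z=0, Y=2) weight 8/567
  (U=0, X=0, W=0, Z=0, Y=3) weight 8/567
  (U=0, X=0, W=0, Z=0, Y=4) weight 8/567
  (U=0, X=0, W=0, Z=1, Y=1) weight 8/567
  (U=0, X=0, W=0, Z=1, Y=2) weight 8/567
  (U=0, X=0, W=0, Z=1, Y=3) weight 8/567
  (U=0, X=0, W=0, Z=1, Y=4) weight 8/567
  (U=1, X=2, W=0, Z=0, Y=1) weight 1/315
  … 63 more
Group by X:
  weight(X=0) = 8/27
  weight(X=2) = 1/15
Total weight = 8/27 + 1/15 = 49/135
P(X=0 | obs) = 8/27 / 49/135 = 40/49
P(X=2 | obs) = 1/15 / 49/135 = 9/49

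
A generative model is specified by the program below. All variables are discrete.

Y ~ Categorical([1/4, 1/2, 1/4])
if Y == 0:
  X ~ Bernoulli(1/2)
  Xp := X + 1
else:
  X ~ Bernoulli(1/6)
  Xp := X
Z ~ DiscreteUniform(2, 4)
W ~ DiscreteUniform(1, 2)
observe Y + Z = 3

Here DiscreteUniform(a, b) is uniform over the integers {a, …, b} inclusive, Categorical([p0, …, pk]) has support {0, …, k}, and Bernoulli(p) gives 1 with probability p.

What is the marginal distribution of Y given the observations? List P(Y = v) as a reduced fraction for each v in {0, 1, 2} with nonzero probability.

Enumerate traces; 8 have nonzero weight after conditioning:
  (Y=0, X=0, Z=3, W=1) weight 1/48
  (Y=0, X=0, Z=3, W=2) weight 1/48
  (Y=0, X=1, Z=3, W=1) weight 1/48
  (Y=0, X=1, Z=3, W=2) weight 1/48
  (Y=1, X=0, Z=2, W=1) weight 5/72
  (Y=1, X=0, Z=2, W=2) weight 5/72
  (Y=1, X=1, Z=2, W=1) weight 1/72
  (Y=1, X=1, Z=2, W=2) weight 1/72
Group by Y:
  weight(Y=0) = 1/12
  weight(Y=1) = 1/6
Total weight = 1/12 + 1/6 = 1/4
P(Y=0 | obs) = 1/12 / 1/4 = 1/3
P(Y=1 | obs) = 1/6 / 1/4 = 2/3

P(Y=0) = 1/3, P(Y=1) = 2/3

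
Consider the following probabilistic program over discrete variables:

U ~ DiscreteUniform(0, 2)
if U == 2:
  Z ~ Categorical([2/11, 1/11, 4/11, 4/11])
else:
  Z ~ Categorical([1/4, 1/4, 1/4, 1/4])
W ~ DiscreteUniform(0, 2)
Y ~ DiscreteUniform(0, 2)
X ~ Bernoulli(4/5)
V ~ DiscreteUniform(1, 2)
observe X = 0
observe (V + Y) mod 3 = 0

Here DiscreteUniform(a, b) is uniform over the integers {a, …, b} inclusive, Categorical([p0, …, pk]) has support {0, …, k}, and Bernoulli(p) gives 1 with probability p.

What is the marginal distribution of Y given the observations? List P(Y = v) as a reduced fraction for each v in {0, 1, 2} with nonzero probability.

Enumerate traces; 72 have nonzero weight after conditioning:
  (U=0, Z=0, W=0, Y=1, X=0, V=2) weight 1/1080
  (U=0, Z=0, W=0, Y=2, X=0, V=1) weight 1/1080
  (U=0, Z=0, W=1, Y=1, X=0, V=2) weight 1/1080
  (U=0, Z=0, W=1, Y=2, X=0, V=1) weight 1/1080
  (U=0, Z=0, W=2, Y=1, X=0, V=2) weight 1/1080
  (U=0, Z=0, W=2, Y=2, X=0, V=1) weight 1/1080
  (U=0, Z=1, W=0, Y=1, X=0, V=2) weight 1/1080
  (U=0, Z=1, W=0, Y=2, X=0, V=1) weight 1/1080
  … 64 more
Group by Y:
  weight(Y=1) = 1/30
  weight(Y=2) = 1/30
Total weight = 1/30 + 1/30 = 1/15
P(Y=1 | obs) = 1/30 / 1/15 = 1/2
P(Y=2 | obs) = 1/30 / 1/15 = 1/2

P(Y=1) = 1/2, P(Y=2) = 1/2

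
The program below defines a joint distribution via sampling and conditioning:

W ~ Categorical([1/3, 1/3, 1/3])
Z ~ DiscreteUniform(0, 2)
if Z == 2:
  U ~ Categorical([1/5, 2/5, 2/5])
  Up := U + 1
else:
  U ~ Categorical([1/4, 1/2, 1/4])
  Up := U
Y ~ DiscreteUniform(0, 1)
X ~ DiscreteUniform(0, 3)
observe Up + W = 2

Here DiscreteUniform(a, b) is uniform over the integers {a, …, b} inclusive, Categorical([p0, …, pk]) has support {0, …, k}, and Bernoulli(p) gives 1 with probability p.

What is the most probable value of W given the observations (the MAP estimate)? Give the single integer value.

argmax_v P(W = v | obs) = 1

Enumerate traces; 64 have nonzero weight after conditioning:
  (W=0, Z=0, U=2, Y=0, X=0) weight 1/288
  (W=0, Z=0, U=2, Y=0, X=1) weight 1/288
  (W=0, Z=0, U=2, Y=0, X=2) weight 1/288
  (W=0, Z=0, U=2, Y=0, X=3) weight 1/288
  (W=0, Z=0, U=2, Y=1, X=0) weight 1/288
  (W=0, Z=0, U=2, Y=1, X=1) weight 1/288
  (W=0, Z=0, U=2, Y=1, X=2) weight 1/288
  (W=0, Z=0, U=2, Y=1, X=3) weight 1/288
  (W=1, Z=0, U=1, Y=0, X=0) weight 1/144
  (W=2, Z=0, U=0, Y=0, X=0) weight 1/288
  … 54 more
Group by W:
  weight(W=0) = 1/10
  weight(W=1) = 2/15
  weight(W=2) = 1/18
Total weight = 1/10 + 2/15 + 1/18 = 13/45
P(W=0 | obs) = 1/10 / 13/45 = 9/26
P(W=1 | obs) = 2/15 / 13/45 = 6/13
P(W=2 | obs) = 1/18 / 13/45 = 5/26
argmax = 1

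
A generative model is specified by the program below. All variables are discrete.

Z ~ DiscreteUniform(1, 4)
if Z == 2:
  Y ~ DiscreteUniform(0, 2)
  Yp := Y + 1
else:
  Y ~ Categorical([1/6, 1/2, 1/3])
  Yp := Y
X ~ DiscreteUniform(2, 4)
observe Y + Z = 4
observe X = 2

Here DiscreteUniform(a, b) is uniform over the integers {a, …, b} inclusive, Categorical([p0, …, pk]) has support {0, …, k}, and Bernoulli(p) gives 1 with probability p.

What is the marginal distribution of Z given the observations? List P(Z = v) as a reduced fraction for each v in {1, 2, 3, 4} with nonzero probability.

Enumerate traces; 3 have nonzero weight after conditioning:
  (Z=2, Y=2, X=2) weight 1/36
  (Z=3, Y=1, X=2) weight 1/24
  (Z=4, Y=0, X=2) weight 1/72
Group by Z:
  weight(Z=2) = 1/36
  weight(Z=3) = 1/24
  weight(Z=4) = 1/72
Total weight = 1/36 + 1/24 + 1/72 = 1/12
P(Z=2 | obs) = 1/36 / 1/12 = 1/3
P(Z=3 | obs) = 1/24 / 1/12 = 1/2
P(Z=4 | obs) = 1/72 / 1/12 = 1/6

P(Z=2) = 1/3, P(Z=3) = 1/2, P(Z=4) = 1/6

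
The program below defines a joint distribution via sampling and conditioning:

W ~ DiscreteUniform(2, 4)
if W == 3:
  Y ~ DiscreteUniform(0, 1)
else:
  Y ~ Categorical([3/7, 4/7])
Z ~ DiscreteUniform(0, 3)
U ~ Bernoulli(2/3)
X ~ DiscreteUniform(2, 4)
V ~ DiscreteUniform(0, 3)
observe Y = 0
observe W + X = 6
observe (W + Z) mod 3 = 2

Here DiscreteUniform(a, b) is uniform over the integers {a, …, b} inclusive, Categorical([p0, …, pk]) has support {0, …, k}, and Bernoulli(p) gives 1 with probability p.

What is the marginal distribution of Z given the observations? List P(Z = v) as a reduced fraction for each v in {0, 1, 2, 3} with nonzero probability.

Enumerate traces; 32 have nonzero weight after conditioning:
  (W=2, Y=0, Z=0, U=0, X=4, V=0) weight 1/1008
  (W=2, Y=0, Z=0, U=0, X=4, V=1) weight 1/1008
  (W=2, Y=0, Z=0, U=0, X=4, V=2) weight 1/1008
  (W=2, Y=0, Z=0, U=0, X=4, V=3) weight 1/1008
  (W=2, Y=0, Z=0, U=1, X=4, V=0) weight 1/504
  (W=2, Y=0, Z=0, U=1, X=4, V=1) weight 1/504
  (W=2, Y=0, Z=0, U=1, X=4, V=2) weight 1/504
  (W=2, Y=0, Z=0, U=1, X=4, V=3) weight 1/504
  (W=2, Y=0, Z=3, U=0, X=4, V=0) weight 1/1008
  (W=3, Y=0, Z=2, U=0, X=3, V=0) weight 1/864
  … 22 more
Group by Z:
  weight(Z=0) = 1/84
  weight(Z=1) = 1/84
  weight(Z=2) = 1/72
  weight(Z=3) = 1/84
Total weight = 1/84 + 1/84 + 1/72 + 1/84 = 25/504
P(Z=0 | obs) = 1/84 / 25/504 = 6/25
P(Z=1 | obs) = 1/84 / 25/504 = 6/25
P(Z=2 | obs) = 1/72 / 25/504 = 7/25
P(Z=3 | obs) = 1/84 / 25/504 = 6/25

P(Z=0) = 6/25, P(Z=1) = 6/25, P(Z=2) = 7/25, P(Z=3) = 6/25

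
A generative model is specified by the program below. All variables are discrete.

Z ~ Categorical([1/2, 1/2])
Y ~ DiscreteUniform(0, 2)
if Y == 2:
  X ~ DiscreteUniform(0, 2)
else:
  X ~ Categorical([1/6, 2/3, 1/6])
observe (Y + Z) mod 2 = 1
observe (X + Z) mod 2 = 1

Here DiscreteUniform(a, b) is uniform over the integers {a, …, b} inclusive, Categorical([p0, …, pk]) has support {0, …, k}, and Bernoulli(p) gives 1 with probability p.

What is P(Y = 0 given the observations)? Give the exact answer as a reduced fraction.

P(Y = 0 | obs) = 1/5

Enumerate traces; 5 have nonzero weight after conditioning:
  (Z=0, Y=1, X=1) weight 1/9
  (Z=1, Y=0, X=0) weight 1/36
  (Z=1, Y=0, X=2) weight 1/36
  (Z=1, Y=2, X=0) weight 1/18
  (Z=1, Y=2, X=2) weight 1/18
Group by Y:
  weight(Y=0) = 1/18
  weight(Y=1) = 1/9
  weight(Y=2) = 1/9
Total weight = 1/18 + 1/9 + 1/9 = 5/18
P(Y=0 | obs) = 1/18 / 5/18 = 1/5
P(Y=1 | obs) = 1/9 / 5/18 = 2/5
P(Y=2 | obs) = 1/9 / 5/18 = 2/5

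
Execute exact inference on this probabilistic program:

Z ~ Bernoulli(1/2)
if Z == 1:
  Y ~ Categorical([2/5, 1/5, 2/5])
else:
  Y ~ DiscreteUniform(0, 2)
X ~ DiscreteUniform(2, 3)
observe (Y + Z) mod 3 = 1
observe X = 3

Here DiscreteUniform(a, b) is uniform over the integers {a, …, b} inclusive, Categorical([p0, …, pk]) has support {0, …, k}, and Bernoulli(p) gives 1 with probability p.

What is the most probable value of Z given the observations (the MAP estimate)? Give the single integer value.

Enumerate traces; 2 have nonzero weight after conditioning:
  (Z=0, Y=1, X=3) weight 1/12
  (Z=1, Y=0, X=3) weight 1/10
Group by Z:
  weight(Z=0) = 1/12
  weight(Z=1) = 1/10
Total weight = 1/12 + 1/10 = 11/60
P(Z=0 | obs) = 1/12 / 11/60 = 5/11
P(Z=1 | obs) = 1/10 / 11/60 = 6/11
argmax = 1

argmax_v P(Z = v | obs) = 1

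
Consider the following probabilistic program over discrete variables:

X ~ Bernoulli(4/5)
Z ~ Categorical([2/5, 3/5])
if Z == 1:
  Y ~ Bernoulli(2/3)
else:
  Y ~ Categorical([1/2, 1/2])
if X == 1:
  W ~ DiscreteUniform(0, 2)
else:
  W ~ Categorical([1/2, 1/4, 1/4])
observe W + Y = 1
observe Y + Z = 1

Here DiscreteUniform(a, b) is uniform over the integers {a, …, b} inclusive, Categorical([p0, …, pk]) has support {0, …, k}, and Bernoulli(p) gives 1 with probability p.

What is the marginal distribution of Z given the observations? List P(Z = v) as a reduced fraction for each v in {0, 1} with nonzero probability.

Enumerate traces; 4 have nonzero weight after conditioning:
  (X=0, Z=0, Y=1, W=0) weight 1/50
  (X=0, Z=1, Y=0, W=1) weight 1/100
  (X=1, Z=0, Y=1, W=0) weight 4/75
  (X=1, Z=1, Y=0, W=1) weight 4/75
Group by Z:
  weight(Z=0) = 11/150
  weight(Z=1) = 19/300
Total weight = 11/150 + 19/300 = 41/300
P(Z=0 | obs) = 11/150 / 41/300 = 22/41
P(Z=1 | obs) = 19/300 / 41/300 = 19/41

P(Z=0) = 22/41, P(Z=1) = 19/41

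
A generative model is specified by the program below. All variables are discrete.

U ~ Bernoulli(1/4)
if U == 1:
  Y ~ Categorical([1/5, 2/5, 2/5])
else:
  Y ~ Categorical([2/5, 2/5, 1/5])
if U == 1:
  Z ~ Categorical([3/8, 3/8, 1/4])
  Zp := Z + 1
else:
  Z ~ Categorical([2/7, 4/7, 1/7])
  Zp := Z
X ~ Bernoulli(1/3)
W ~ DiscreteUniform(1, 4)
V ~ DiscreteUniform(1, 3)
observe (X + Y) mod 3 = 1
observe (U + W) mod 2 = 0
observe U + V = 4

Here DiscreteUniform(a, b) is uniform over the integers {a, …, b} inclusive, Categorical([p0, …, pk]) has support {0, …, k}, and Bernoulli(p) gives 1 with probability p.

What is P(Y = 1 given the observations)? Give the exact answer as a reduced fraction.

P(Y = 1 | obs) = 4/5

Enumerate traces; 12 have nonzero weight after conditioning:
  (U=1, Y=0, Z=0, X=1, W=1, V=3) weight 1/1920
  (U=1, Y=0, Z=0, X=1, W=3, V=3) weight 1/1920
  (U=1, Y=0, Z=1, X=1, W=1, V=3) weight 1/1920
  (U=1, Y=0, Z=1, X=1, W=3, V=3) weight 1/1920
  (U=1, Y=0, Z=2, X=1, W=1, V=3) weight 1/2880
  (U=1, Y=0, Z=2, X=1, W=3, V=3) weight 1/2880
  (U=1, Y=1, Z=0, X=0, W=1, V=3) weight 1/480
  (U=1, Y=1, Z=0, X=0, W=3, V=3) weight 1/480
  … 4 more
Group by Y:
  weight(Y=0) = 1/360
  weight(Y=1) = 1/90
Total weight = 1/360 + 1/90 = 1/72
P(Y=0 | obs) = 1/360 / 1/72 = 1/5
P(Y=1 | obs) = 1/90 / 1/72 = 4/5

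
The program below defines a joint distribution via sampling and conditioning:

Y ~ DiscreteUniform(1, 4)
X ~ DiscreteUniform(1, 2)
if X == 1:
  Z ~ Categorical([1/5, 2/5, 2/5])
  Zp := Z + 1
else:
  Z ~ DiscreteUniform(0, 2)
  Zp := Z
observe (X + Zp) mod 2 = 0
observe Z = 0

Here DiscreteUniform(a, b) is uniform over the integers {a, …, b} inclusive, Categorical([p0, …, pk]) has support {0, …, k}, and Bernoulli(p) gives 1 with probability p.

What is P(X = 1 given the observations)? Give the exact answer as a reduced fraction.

Enumerate traces; 8 have nonzero weight after conditioning:
  (Y=1, X=1, Z=0) weight 1/40
  (Y=1, X=2, Z=0) weight 1/24
  (Y=2, X=1, Z=0) weight 1/40
  (Y=2, X=2, Z=0) weight 1/24
  (Y=3, X=1, Z=0) weight 1/40
  (Y=3, X=2, Z=0) weight 1/24
  (Y=4, X=1, Z=0) weight 1/40
  (Y=4, X=2, Z=0) weight 1/24
Group by X:
  weight(X=1) = 1/10
  weight(X=2) = 1/6
Total weight = 1/10 + 1/6 = 4/15
P(X=1 | obs) = 1/10 / 4/15 = 3/8
P(X=2 | obs) = 1/6 / 4/15 = 5/8

P(X = 1 | obs) = 3/8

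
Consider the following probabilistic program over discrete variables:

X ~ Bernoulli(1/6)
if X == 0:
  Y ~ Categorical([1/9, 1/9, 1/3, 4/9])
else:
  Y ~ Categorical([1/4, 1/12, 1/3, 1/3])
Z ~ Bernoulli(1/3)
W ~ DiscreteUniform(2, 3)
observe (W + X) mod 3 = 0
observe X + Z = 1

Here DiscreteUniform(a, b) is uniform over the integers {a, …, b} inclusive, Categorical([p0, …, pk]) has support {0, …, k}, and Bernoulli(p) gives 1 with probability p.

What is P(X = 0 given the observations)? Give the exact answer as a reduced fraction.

P(X = 0 | obs) = 5/7

Enumerate traces; 8 have nonzero weight after conditioning:
  (X=0, Y=0, Z=1, W=3) weight 5/324
  (X=0, Y=1, Z=1, W=3) weight 5/324
  (X=0, Y=2, Z=1, W=3) weight 5/108
  (X=0, Y=3, Z=1, W=3) weight 5/81
  (X=1, Y=0, Z=0, W=2) weight 1/72
  (X=1, Y=1, Z=0, W=2) weight 1/216
  (X=1, Y=2, Z=0, W=2) weight 1/54
  (X=1, Y=3, Z=0, W=2) weight 1/54
Group by X:
  weight(X=0) = 5/36
  weight(X=1) = 1/18
Total weight = 5/36 + 1/18 = 7/36
P(X=0 | obs) = 5/36 / 7/36 = 5/7
P(X=1 | obs) = 1/18 / 7/36 = 2/7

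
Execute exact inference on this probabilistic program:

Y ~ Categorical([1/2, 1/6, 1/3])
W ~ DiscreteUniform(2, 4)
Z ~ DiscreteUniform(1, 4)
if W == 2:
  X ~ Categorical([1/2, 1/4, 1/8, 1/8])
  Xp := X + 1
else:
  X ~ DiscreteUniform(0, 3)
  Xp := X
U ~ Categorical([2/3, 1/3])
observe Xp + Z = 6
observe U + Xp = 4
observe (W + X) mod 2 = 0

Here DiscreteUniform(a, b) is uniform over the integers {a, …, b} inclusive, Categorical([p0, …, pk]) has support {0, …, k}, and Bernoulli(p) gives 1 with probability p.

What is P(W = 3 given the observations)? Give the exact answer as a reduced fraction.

Enumerate traces; 6 have nonzero weight after conditioning:
  (Y=0, W=2, Z=3, X=2, U=1) weight 1/576
  (Y=0, W=3, Z=3, X=3, U=1) weight 1/288
  (Y=1, W=2, Z=3, X=2, U=1) weight 1/1728
  (Y=1, W=3, Z=3, X=3, U=1) weight 1/864
  (Y=2, W=2, Z=3, X=2, U=1) weight 1/864
  (Y=2, W=3, Z=3, X=3, U=1) weight 1/432
Group by W:
  weight(W=2) = 1/288
  weight(W=3) = 1/144
Total weight = 1/288 + 1/144 = 1/96
P(W=2 | obs) = 1/288 / 1/96 = 1/3
P(W=3 | obs) = 1/144 / 1/96 = 2/3

P(W = 3 | obs) = 2/3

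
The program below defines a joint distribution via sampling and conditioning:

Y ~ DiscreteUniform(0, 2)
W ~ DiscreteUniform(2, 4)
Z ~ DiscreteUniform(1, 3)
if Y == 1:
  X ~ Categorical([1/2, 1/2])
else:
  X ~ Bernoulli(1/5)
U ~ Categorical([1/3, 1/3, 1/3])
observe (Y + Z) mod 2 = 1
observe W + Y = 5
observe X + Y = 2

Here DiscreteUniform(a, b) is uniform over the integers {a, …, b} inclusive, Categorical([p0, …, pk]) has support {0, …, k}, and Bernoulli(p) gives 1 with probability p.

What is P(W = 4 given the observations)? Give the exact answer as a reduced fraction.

Enumerate traces; 9 have nonzero weight after conditioning:
  (Y=1, W=4, Z=2, X=1, U=0) weight 1/162
  (Y=1, W=4, Z=2, X=1, U=1) weight 1/162
  (Y=1, W=4, Z=2, X=1, U=2) weight 1/162
  (Y=2, W=3, Z=1, X=0, U=0) weight 4/405
  (Y=2, W=3, Z=1, X=0, U=1) weight 4/405
  (Y=2, W=3, Z=1, X=0, U=2) weight 4/405
  (Y=2, W=3, Z=3, X=0, U=0) weight 4/405
  (Y=2, W=3, Z=3, X=0, U=1) weight 4/405
  … 1 more
Group by W:
  weight(W=3) = 8/135
  weight(W=4) = 1/54
Total weight = 8/135 + 1/54 = 7/90
P(W=3 | obs) = 8/135 / 7/90 = 16/21
P(W=4 | obs) = 1/54 / 7/90 = 5/21

P(W = 4 | obs) = 5/21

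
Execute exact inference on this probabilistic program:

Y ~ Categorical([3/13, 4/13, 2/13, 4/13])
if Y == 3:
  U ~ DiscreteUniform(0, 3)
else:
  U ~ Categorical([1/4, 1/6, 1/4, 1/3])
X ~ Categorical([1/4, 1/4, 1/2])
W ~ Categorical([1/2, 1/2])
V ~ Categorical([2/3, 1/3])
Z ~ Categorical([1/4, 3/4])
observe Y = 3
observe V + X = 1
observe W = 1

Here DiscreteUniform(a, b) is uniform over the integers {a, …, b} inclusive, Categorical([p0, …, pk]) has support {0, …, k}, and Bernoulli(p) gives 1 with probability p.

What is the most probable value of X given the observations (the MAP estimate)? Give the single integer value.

Enumerate traces; 16 have nonzero weight after conditioning:
  (Y=3, U=0, X=0, W=1, V=1, Z=0) weight 1/1248
  (Y=3, U=0, X=0, W=1, V=1, Z=1) weight 1/416
  (Y=3, U=0, X=1, W=1, V=0, Z=0) weight 1/624
  (Y=3, U=0, X=1, W=1, V=0, Z=1) weight 1/208
  (Y=3, U=1, X=0, W=1, V=1, Z=0) weight 1/1248
  (Y=3, U=1, X=0, W=1, V=1, Z=1) weight 1/416
  (Y=3, U=1, X=1, W=1, V=0, Z=0) weight 1/624
  (Y=3, U=1, X=1, W=1, V=0, Z=1) weight 1/208
  … 8 more
Group by X:
  weight(X=0) = 1/78
  weight(X=1) = 1/39
Total weight = 1/78 + 1/39 = 1/26
P(X=0 | obs) = 1/78 / 1/26 = 1/3
P(X=1 | obs) = 1/39 / 1/26 = 2/3
argmax = 1

argmax_v P(X = v | obs) = 1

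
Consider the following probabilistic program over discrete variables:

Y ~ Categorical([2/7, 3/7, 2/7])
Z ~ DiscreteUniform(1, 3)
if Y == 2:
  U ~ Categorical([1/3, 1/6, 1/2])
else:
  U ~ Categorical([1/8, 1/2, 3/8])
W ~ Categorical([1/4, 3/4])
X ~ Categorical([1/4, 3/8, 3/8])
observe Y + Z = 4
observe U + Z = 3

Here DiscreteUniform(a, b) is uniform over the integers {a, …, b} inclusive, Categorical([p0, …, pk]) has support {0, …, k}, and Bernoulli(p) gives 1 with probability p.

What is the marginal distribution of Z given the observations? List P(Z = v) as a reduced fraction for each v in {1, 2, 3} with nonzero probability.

Enumerate traces; 12 have nonzero weight after conditioning:
  (Y=1, Z=3, U=0, W=0, X=0) weight 1/896
  (Y=1, Z=3, U=0, W=0, X=1) weight 3/1792
  (Y=1, Z=3, U=0, W=0, X=2) weight 3/1792
  (Y=1, Z=3, U=0, W=1, X=0) weight 3/896
  (Y=1, Z=3, U=0, W=1, X=1) weight 9/1792
  (Y=1, Z=3, U=0, W=1, X=2) weight 9/1792
  (Y=2, Z=2, U=1, W=0, X=0) weight 1/1008
  (Y=2, Z=2, U=1, W=0, X=1) weight 1/672
  … 4 more
Group by Z:
  weight(Z=2) = 1/63
  weight(Z=3) = 1/56
Total weight = 1/63 + 1/56 = 17/504
P(Z=2 | obs) = 1/63 / 17/504 = 8/17
P(Z=3 | obs) = 1/56 / 17/504 = 9/17

P(Z=2) = 8/17, P(Z=3) = 9/17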